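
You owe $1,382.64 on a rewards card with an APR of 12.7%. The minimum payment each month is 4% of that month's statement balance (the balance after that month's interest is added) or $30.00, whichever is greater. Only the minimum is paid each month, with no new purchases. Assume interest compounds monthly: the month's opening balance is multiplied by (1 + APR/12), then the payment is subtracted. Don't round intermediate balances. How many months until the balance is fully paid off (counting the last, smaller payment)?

50 months

Monthly rate r = 12.7%/12 = 1.05833% = 0.0105833.
While 4% of the post-interest balance exceeds $30.00, each month B ← (B·(1+r))·(1 − 0.04), i.e. B shrinks by the factor (1+r)·0.96 = 0.97016.
This holds for months 1–21. Entering month 22 the balance is $731.85; 4% of the post-interest balance is now below $30.00, so the flat $30.00 minimum applies from here.
From month 22 a fixed $30.00 at rate r clears $731.85 in 29 more payments. Total: 21 + 29 = 50 months.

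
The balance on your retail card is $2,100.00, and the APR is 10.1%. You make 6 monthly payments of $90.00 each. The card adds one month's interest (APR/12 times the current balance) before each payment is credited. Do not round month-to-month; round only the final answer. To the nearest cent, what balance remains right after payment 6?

$1,656.82

Monthly rate r = 10.1%/12 = 0.841667% = 0.00841667.
Each month: B ← B·(1+r) − $90.00.
Month 1: interest $17.67; balance after payment $2,027.68.
Month 2: interest $17.07; balance after payment $1,954.74.
Month 3: interest $16.45; balance after payment $1,881.19.
Month 4: interest $15.83; balance after payment $1,807.03.
Month 5: interest $15.21; balance after payment $1,732.24.
Month 6: interest $14.58; balance after payment $1,656.82.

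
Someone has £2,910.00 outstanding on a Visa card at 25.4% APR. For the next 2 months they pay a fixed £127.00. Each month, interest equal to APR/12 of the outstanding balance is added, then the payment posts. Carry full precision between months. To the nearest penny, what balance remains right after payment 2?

£2,777.81

Monthly rate r = 25.4%/12 = 2.11667% = 0.0211667.
Each month: B ← B·(1+r) − £127.00.
Month 1: interest £61.59; balance after payment £2,844.59.
Month 2: interest £60.21; balance after payment £2,777.81.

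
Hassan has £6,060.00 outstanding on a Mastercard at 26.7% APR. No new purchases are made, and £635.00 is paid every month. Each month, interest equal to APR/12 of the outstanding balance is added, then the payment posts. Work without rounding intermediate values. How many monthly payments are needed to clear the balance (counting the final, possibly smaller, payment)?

Monthly rate r = 26.7%/12 = 2.225% = 0.02225.
Recurrence: B ← B·(1+r) − £635.00.
Month 1: interest £134.83; balance after payment £5,559.84.
Month 2: interest £123.71; balance after payment £5,048.54.
Closed form: n = −ln(1 − rB₀/P)/ln(1+r) = −ln(0.78766)/ln(1.02225) ≈ 10.846, so the balance reaches zero during payment 11.

11 payments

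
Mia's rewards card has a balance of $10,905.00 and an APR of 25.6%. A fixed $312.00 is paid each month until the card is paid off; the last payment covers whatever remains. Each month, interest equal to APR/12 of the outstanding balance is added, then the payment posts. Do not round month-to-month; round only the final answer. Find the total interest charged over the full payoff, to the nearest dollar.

$9,330

Monthly rate r = 25.6%/12 = 2.13333% = 0.0213333.
Payoff takes n = ⌈−ln(1 − rB₀/P)/ln(1+r)⌉ = ⌈64.854⌉ = 65 payments; the last is $266.98.
Total paid = 64·$312.00 + $266.98 = $20,234.98.
Total interest = total paid − principal = $20,234.98 − $10,905.00 = $9,329.98.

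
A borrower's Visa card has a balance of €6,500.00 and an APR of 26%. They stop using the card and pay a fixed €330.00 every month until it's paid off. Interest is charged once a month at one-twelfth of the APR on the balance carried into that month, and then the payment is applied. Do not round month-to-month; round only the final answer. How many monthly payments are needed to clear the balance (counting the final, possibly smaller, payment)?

Monthly rate r = 26%/12 = 2.16667% = 0.0216667.
Recurrence: B ← B·(1+r) − €330.00.
Month 1: interest €140.83; balance after payment €6,310.83.
Month 2: interest €136.73; balance after payment €6,117.57.
Closed form: n = −ln(1 − rB₀/P)/ln(1+r) = −ln(0.57323)/ln(1.02167) ≈ 25.960, so the balance reaches zero during payment 26.

26 payments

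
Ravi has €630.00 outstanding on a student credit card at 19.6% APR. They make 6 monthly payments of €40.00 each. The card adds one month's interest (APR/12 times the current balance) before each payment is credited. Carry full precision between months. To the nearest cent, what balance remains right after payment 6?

€444.30

Monthly rate r = 19.6%/12 = 1.63333% = 0.0163333.
Each month: B ← B·(1+r) − €40.00.
Month 1: interest €10.29; balance after payment €600.29.
Month 2: interest €9.80; balance after payment €570.09.
Month 3: interest €9.31; balance after payment €539.41.
Month 4: interest €8.81; balance after payment €508.22.
Month 5: interest €8.30; balance after payment €476.52.
Month 6: interest €7.78; balance after payment €444.30.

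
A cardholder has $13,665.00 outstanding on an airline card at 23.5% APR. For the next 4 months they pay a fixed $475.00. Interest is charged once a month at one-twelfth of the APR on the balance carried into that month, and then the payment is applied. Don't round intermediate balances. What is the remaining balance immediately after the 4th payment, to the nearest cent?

$12,810.74

Monthly rate r = 23.5%/12 = 1.95833% = 0.0195833.
Each month: B ← B·(1+r) − $475.00.
Month 1: interest $267.61; balance after payment $13,457.61.
Month 2: interest $263.54; balance after payment $13,246.15.
Month 3: interest $259.40; balance after payment $13,030.55.
Month 4: interest $255.18; balance after payment $12,810.74.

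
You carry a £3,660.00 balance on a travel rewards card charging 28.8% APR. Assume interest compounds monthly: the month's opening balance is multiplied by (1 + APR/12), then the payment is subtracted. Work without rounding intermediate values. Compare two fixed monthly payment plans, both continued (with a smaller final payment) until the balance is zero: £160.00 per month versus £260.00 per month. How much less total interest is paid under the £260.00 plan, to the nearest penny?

£852.27

Monthly rate r = 28.8%/12 = 2.4% = 0.024.
At £160.00/mo: n = ⌈−ln(1 − rB₀/P)/ln(1+r)⌉ = 34 payments (last £92.50); total interest = total paid − £3,660.00 = £1,712.50.
At £260.00/mo: 18 payments (last £100.23); total interest £860.23.
Interest saved = £1,712.50 − £860.23 = £852.27.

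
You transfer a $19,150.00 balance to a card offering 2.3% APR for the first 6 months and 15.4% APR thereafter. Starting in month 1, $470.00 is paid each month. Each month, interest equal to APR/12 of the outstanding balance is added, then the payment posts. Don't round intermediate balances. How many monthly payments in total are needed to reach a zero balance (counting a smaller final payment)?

54 payments

Promo months 1–6 at r₀ = 2.3%/12 = 0.00191667; months 7+ at r₁ = 15.4%/12 = 0.0128333.
After month 6: iterate B ← B·(1+r₀) − $470.00 for 6 months → $16,537.74.
Then at r₁ with $470.00/mo: n₂ = −ln(1 − r₁·B/P)/ln(1+r₁) ≈ 47.11 → 48 more payments.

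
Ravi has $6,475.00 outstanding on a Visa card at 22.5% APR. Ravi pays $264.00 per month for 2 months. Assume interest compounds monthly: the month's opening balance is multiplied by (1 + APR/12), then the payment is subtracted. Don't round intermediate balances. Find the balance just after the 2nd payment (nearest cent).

Monthly rate r = 22.5%/12 = 1.875% = 0.01875.
Each month: B ← B·(1+r) − $264.00.
Month 1: interest $121.41; balance after payment $6,332.41.
Month 2: interest $118.73; balance after payment $6,187.14.

$6,187.14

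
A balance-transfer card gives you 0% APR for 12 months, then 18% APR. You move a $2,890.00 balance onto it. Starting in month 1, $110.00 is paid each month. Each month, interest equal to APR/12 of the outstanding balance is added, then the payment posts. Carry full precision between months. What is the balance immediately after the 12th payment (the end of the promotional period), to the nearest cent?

$1,570.00

Promo months 1–12 at r₀ = 0%/12 = 0; months 13+ at r₁ = 18%/12 = 0.015.
After month 12 (no interest yet): B = $2,890.00 − 12·$110.00 = $1,570.00.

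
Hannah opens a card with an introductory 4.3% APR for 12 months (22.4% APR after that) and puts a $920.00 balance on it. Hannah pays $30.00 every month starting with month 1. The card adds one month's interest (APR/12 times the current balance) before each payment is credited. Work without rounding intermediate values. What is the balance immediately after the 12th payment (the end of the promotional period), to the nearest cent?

$593.17

Promo months 1–12 at r₀ = 4.3%/12 = 0.00358333; months 13+ at r₁ = 22.4%/12 = 0.0186667.
After month 12: iterate B ← B·(1+r₀) − $30.00 for 12 months → $593.17.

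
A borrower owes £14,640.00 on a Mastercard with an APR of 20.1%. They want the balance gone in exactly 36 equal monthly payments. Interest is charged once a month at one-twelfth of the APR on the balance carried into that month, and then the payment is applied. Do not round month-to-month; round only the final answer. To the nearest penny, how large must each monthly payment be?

£544.82

Monthly rate r = 20.1%/12 = 1.675% = 0.01675.
Level-payment amortization: P = B₀·r / (1 − (1+r)^(−n)) = 14640.00·0.01675 / (1 − 1.01675^(−36)).
Denominator 1 − (1+r)^(−36) = 0.450092705.
P = 245.22 / 0.450092705 ≈ 544.82.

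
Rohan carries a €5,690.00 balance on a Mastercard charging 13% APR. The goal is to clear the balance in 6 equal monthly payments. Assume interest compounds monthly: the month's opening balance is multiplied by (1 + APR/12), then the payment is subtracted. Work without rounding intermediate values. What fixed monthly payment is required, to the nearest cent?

Monthly rate r = 13%/12 = 1.08333% = 0.0108333.
Level-payment amortization: P = B₀·r / (1 − (1+r)^(−n)) = 5690.00·0.0108333 / (1 − 1.01083^(−6)).
Denominator 1 − (1+r)^(−6) = 0.0626049171.
P = 61.6417 / 0.0626049171 ≈ 984.61.

€984.61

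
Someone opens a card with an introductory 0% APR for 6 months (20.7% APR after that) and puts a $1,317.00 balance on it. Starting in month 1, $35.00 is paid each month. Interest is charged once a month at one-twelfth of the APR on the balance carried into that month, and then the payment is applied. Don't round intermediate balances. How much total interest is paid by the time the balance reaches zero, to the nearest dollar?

Promo months 1–6 at r₀ = 0%/12 = 0; months 7+ at r₁ = 20.7%/12 = 0.01725.
After month 6 (no interest yet): B = $1,317.00 − 6·$35.00 = $1,107.00.
Then at r₁ with $35.00/mo: n₂ = −ln(1 − r₁·B/P)/ln(1+r₁) ≈ 46.12 → 47 more payments.
Total paid = 52·$35.00 + $4.18 = $1,824.18; interest = $1,824.18 − $1,317.00 = $507.18.

$507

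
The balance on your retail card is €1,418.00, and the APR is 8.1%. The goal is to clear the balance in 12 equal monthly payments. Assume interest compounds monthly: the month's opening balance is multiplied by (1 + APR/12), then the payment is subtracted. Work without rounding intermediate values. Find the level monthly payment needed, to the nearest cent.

Monthly rate r = 8.1%/12 = 0.675% = 0.00675.
Level-payment amortization: P = B₀·r / (1 − (1+r)^(−n)) = 1418.00·0.00675 / (1 − 1.00675^(−12)).
Denominator 1 − (1+r)^(−12) = 0.0775552985.
P = 9.5715 / 0.0775552985 ≈ 123.42.

€123.42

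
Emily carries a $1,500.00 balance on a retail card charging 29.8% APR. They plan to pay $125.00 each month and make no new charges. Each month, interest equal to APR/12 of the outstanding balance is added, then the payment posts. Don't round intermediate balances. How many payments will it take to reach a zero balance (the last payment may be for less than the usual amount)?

Monthly rate r = 29.8%/12 = 2.48333% = 0.0248333.
Recurrence: B ← B·(1+r) − $125.00.
Month 1: interest $37.25; balance after payment $1,412.25.
Month 2: interest $35.07; balance after payment $1,322.32.
Closed form: n = −ln(1 − rB₀/P)/ln(1+r) = −ln(0.702)/ln(1.02483) ≈ 14.424, so the balance reaches zero during payment 15.

15 months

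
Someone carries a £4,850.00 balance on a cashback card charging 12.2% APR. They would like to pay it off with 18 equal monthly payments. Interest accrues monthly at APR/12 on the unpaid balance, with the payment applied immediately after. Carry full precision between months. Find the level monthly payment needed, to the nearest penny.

£296.21

Monthly rate r = 12.2%/12 = 1.01667% = 0.0101667.
Level-payment amortization: P = B₀·r / (1 − (1+r)^(−n)) = 4850.00·0.0101667 / (1 − 1.01017^(−18)).
Denominator 1 − (1+r)^(−18) = 0.166462017.
P = 49.3083 / 0.166462017 ≈ 296.21.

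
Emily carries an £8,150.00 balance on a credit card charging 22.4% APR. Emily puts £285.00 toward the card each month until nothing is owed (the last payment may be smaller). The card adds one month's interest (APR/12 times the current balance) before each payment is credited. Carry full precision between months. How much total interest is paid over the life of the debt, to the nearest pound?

Monthly rate r = 22.4%/12 = 1.86667% = 0.0186667.
Payoff takes n = ⌈−ln(1 − rB₀/P)/ln(1+r)⌉ = ⌈41.263⌉ = 42 payments; the last is £75.48.
Total paid = 41·£285.00 + £75.48 = £11,760.48.
Total interest = total paid − principal = £11,760.48 − £8,150.00 = £3,610.48.

£3,610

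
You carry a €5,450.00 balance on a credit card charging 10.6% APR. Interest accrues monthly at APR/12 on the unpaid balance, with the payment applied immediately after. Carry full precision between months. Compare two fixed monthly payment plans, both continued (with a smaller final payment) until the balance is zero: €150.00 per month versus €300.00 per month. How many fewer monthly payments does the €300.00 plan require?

Monthly rate r = 10.6%/12 = 0.883333% = 0.00883333.
At €150.00/mo: n = ⌈−ln(1 − rB₀/P)/ln(1+r)⌉ = 45 payments (last €1.58); total interest = total paid − €5,450.00 = €1,151.58.
At €300.00/mo: 20 payments (last €266.86); total interest €516.86.
Payments saved = 45 − 20 = 25.

25 fewer payments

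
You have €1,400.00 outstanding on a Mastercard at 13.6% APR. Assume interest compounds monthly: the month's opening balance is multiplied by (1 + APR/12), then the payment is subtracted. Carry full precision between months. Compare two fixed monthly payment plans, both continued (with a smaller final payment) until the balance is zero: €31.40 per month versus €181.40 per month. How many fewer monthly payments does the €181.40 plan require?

Monthly rate r = 13.6%/12 = 1.13333% = 0.0113333.
At €31.40/mo: n = ⌈−ln(1 − rB₀/P)/ln(1+r)⌉ = 63 payments (last €14.27); total interest = total paid − €1,400.00 = €561.07.
At €181.40/mo: 9 payments (last €22.25); total interest €73.45.
Payments saved = 63 − 9 = 54.

54 fewer payments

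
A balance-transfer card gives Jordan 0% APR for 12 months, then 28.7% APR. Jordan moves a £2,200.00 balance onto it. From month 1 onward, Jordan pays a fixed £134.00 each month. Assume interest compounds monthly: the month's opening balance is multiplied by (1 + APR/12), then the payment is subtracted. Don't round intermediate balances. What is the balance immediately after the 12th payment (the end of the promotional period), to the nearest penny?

Promo months 1–12 at r₀ = 0%/12 = 0; months 13+ at r₁ = 28.7%/12 = 0.0239167.
After month 12 (no interest yet): B = £2,200.00 − 12·£134.00 = £592.00.

£592.00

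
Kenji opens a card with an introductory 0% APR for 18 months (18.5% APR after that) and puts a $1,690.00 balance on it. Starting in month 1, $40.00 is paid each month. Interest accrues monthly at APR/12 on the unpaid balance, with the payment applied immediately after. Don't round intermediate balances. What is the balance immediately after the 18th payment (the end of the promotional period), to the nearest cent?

Promo months 1–18 at r₀ = 0%/12 = 0; months 19+ at r₁ = 18.5%/12 = 0.0154167.
After month 18 (no interest yet): B = $1,690.00 − 18·$40.00 = $970.00.

$970.00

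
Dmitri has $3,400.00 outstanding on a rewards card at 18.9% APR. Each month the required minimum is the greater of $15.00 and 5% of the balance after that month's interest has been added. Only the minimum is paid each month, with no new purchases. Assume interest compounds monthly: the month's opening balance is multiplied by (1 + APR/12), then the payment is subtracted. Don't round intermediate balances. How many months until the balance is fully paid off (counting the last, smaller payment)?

Monthly rate r = 18.9%/12 = 1.575% = 0.01575.
While 5% of the post-interest balance exceeds $15.00, each month B ← (B·(1+r))·(1 − 0.05), i.e. B shrinks by the factor (1+r)·0.95 = 0.96496.
This holds for months 1–69. Entering month 70 the balance is $290.20; 5% of the post-interest balance is now below $15.00, so the flat $15.00 minimum applies from here.
From month 70 a fixed $15.00 at rate r clears $290.20 in 24 more payments. Total: 69 + 24 = 93 months.

93 months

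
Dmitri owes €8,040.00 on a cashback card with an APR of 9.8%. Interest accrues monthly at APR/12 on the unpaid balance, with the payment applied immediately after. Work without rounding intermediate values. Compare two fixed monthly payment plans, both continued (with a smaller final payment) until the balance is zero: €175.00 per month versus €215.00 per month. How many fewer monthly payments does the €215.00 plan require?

13 fewer payments

Monthly rate r = 9.8%/12 = 0.816667% = 0.00816667.
At €175.00/mo: n = ⌈−ln(1 − rB₀/P)/ln(1+r)⌉ = 58 payments (last €144.56); total interest = total paid − €8,040.00 = €2,079.56.
At €215.00/mo: 45 payments (last €172.97); total interest €1,592.97.
Payments saved = 58 − 45 = 13.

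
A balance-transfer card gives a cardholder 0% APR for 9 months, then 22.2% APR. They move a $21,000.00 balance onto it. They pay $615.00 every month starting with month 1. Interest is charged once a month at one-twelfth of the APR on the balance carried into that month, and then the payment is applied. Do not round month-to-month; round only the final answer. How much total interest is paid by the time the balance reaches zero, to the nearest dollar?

$5,534

Promo months 1–9 at r₀ = 0%/12 = 0; months 10+ at r₁ = 22.2%/12 = 0.0185.
After month 9 (no interest yet): B = $21,000.00 − 9·$615.00 = $15,465.00.
Then at r₁ with $615.00/mo: n₂ = −ln(1 − r₁·B/P)/ln(1+r₁) ≈ 34.14 → 35 more payments.
Total paid = 43·$615.00 + $88.71 = $26,533.71; interest = $26,533.71 − $21,000.00 = $5,533.71.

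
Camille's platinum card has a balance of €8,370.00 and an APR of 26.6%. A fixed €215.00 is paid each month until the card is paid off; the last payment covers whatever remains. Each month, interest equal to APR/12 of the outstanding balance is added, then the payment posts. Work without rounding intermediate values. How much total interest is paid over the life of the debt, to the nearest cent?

€11,120.03

Monthly rate r = 26.6%/12 = 2.21667% = 0.0221667.
Payoff takes n = ⌈−ln(1 − rB₀/P)/ln(1+r)⌉ = ⌈90.649⌉ = 91 payments; the last is €140.03.
Total paid = 90·€215.00 + €140.03 = €19,490.03.
Total interest = total paid − principal = €19,490.03 − €8,370.00 = €11,120.03.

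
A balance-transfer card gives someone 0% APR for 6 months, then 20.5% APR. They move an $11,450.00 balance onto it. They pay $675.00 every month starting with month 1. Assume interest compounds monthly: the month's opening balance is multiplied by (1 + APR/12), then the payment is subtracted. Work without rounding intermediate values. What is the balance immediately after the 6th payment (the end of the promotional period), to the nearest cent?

$7,400.00

Promo months 1–6 at r₀ = 0%/12 = 0; months 7+ at r₁ = 20.5%/12 = 0.0170833.
After month 6 (no interest yet): B = $11,450.00 − 6·$675.00 = $7,400.00.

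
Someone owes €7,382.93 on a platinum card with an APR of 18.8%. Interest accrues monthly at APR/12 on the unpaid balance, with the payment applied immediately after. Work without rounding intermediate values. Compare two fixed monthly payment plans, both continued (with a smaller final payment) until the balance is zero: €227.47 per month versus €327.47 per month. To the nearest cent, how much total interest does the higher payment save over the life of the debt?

€1,214.51

Monthly rate r = 18.8%/12 = 1.56667% = 0.0156667.
At €227.47/mo: n = ⌈−ln(1 − rB₀/P)/ln(1+r)⌉ = 46 payments (last €157.47); total interest = total paid − €7,382.93 = €3,010.69.
At €327.47/mo: 29 payments (last €9.95); total interest €1,796.18.
Interest saved = €3,010.69 − €1,796.18 = €1,214.51.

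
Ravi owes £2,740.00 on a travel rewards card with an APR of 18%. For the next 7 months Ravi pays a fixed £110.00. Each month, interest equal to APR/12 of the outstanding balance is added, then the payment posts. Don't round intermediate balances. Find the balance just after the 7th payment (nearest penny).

£2,235.45

Monthly rate r = 18%/12 = 1.5% = 0.015.
Each month: B ← B·(1+r) − £110.00.
Month 1: interest £41.10; balance after payment £2,671.10.
Month 2: interest £40.07; balance after payment £2,601.17.
Month 3: interest £39.02; balance after payment £2,530.18.
Month 4: interest £37.95; balance after payment £2,458.14.
Month 5: interest £36.87; balance after payment £2,385.01.
Month 6: interest £35.78; balance after payment £2,310.78.
Month 7: interest £34.66; balance after payment £2,235.45.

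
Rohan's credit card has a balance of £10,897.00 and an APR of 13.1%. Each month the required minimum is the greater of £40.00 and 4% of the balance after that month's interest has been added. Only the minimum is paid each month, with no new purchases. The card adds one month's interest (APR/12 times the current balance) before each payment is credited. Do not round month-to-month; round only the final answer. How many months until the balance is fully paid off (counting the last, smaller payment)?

110 months

Monthly rate r = 13.1%/12 = 1.09167% = 0.0109167.
While 4% of the post-interest balance exceeds £40.00, each month B ← (B·(1+r))·(1 − 0.04), i.e. B shrinks by the factor (1+r)·0.96 = 0.97048.
This holds for months 1–81. Entering month 82 the balance is £962.10; 4% of the post-interest balance is now below £40.00, so the flat £40.00 minimum applies from here.
From month 82 a fixed £40.00 at rate r clears £962.10 in 29 more payments. Total: 81 + 29 = 110 months.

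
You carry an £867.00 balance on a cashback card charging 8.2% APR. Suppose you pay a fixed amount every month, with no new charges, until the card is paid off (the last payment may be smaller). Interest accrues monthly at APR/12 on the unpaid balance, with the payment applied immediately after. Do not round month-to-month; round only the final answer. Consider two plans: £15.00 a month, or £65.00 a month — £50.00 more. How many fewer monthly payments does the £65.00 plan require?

59 fewer payments

Monthly rate r = 8.2%/12 = 0.683333% = 0.00683333.
At £15.00/mo: n = ⌈−ln(1 − rB₀/P)/ln(1+r)⌉ = 74 payments (last £11.76); total interest = total paid − £867.00 = £239.76.
At £65.00/mo: 15 payments (last £2.20); total interest £45.20.
Payments saved = 74 − 15 = 59.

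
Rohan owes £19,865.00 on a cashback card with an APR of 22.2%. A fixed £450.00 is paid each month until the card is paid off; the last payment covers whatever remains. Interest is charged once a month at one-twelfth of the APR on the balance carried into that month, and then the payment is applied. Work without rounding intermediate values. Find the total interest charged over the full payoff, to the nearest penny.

Monthly rate r = 22.2%/12 = 1.85% = 0.0185.
Payoff takes n = ⌈−ln(1 − rB₀/P)/ln(1+r)⌉ = ⌈92.547⌉ = 93 payments; the last is £247.28.
Total paid = 92·£450.00 + £247.28 = £41,647.28.
Total interest = total paid − principal = £41,647.28 − £19,865.00 = £21,782.28.

£21,782.28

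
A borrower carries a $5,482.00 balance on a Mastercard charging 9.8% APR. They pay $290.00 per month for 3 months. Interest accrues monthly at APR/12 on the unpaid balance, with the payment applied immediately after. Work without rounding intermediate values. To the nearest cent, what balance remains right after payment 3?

Monthly rate r = 9.8%/12 = 0.816667% = 0.00816667.
Each month: B ← B·(1+r) − $290.00.
Month 1: interest $44.77; balance after payment $5,236.77.
Month 2: interest $42.77; balance after payment $4,989.54.
Month 3: interest $40.75; balance after payment $4,740.28.

$4,740.28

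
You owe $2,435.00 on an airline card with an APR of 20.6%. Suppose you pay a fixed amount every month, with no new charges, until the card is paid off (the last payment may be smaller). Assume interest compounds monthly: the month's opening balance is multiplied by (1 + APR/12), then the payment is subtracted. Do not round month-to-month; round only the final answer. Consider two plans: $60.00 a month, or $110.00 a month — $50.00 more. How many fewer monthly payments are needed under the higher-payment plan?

Monthly rate r = 20.6%/12 = 1.71667% = 0.0171667.
At $60.00/mo: n = ⌈−ln(1 − rB₀/P)/ln(1+r)⌉ = 71 payments (last $5.33); total interest = total paid − $2,435.00 = $1,770.33.
At $110.00/mo: 29 payments (last $9.51); total interest $654.51.
Payments saved = 71 − 29 = 42.

42 fewer payments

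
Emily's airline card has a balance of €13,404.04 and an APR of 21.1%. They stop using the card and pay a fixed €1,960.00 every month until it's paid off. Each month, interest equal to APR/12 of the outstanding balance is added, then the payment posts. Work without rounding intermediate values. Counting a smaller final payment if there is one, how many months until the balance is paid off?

8 months

Monthly rate r = 21.1%/12 = 1.75833% = 0.0175833.
Recurrence: B ← B·(1+r) − €1,960.00.
Month 1: interest €235.69; balance after payment €11,679.73.
Month 2: interest €205.37; balance after payment €9,925.10.
Closed form: n = −ln(1 − rB₀/P)/ln(1+r) = −ln(0.87975)/ln(1.01758) ≈ 7.350, so the balance reaches zero during payment 8.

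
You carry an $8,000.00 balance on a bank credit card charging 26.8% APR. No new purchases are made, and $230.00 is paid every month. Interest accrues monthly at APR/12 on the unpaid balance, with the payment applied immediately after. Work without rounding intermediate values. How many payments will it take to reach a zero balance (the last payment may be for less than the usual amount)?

Monthly rate r = 26.8%/12 = 2.23333% = 0.0223333.
Recurrence: B ← B·(1+r) − $230.00.
Month 1: interest $178.67; balance after payment $7,948.67.
Month 2: interest $177.52; balance after payment $7,896.19.
Closed form: n = −ln(1 − rB₀/P)/ln(1+r) = −ln(0.22319)/ln(1.02233) ≈ 67.900, so the balance reaches zero during payment 68.

68 payments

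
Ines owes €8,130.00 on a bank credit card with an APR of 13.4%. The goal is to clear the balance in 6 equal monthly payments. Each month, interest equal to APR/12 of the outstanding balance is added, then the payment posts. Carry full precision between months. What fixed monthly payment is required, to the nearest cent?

€1,408.45

Monthly rate r = 13.4%/12 = 1.11667% = 0.0111667.
Level-payment amortization: P = B₀·r / (1 − (1+r)^(−n)) = 8130.00·0.0111667 / (1 − 1.01117^(−6)).
Denominator 1 − (1+r)^(−6) = 0.064457476.
P = 90.785 / 0.064457476 ≈ 1408.45.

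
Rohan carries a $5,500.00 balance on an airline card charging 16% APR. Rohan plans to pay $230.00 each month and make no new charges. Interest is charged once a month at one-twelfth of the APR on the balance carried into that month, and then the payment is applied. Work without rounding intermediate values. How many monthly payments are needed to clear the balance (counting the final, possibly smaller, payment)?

29 payments

Monthly rate r = 16%/12 = 1.33333% = 0.0133333.
Recurrence: B ← B·(1+r) − $230.00.
Month 1: interest $73.33; balance after payment $5,343.33.
Month 2: interest $71.24; balance after payment $5,184.58.
Closed form: n = −ln(1 − rB₀/P)/ln(1+r) = −ln(0.68116)/ln(1.01333) ≈ 28.988, so the balance reaches zero during payment 29.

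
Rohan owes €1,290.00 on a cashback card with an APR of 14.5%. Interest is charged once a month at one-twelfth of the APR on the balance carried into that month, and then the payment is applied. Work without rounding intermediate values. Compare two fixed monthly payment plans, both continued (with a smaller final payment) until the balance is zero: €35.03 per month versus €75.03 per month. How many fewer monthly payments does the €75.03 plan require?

30 fewer payments

Monthly rate r = 14.5%/12 = 1.20833% = 0.0120833.
At €35.03/mo: n = ⌈−ln(1 − rB₀/P)/ln(1+r)⌉ = 50 payments (last €0.61); total interest = total paid − €1,290.00 = €427.08.
At €75.03/mo: 20 payments (last €29.29); total interest €164.86.
Payments saved = 50 − 20 = 30.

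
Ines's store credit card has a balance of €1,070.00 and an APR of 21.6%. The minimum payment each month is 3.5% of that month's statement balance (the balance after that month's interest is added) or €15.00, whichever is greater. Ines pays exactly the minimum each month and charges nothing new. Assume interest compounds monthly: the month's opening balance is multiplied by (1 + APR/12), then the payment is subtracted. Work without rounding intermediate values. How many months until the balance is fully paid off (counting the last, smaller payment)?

92 months

Monthly rate r = 21.6%/12 = 1.8% = 0.018.
While 3.5% of the post-interest balance exceeds €15.00, each month B ← (B·(1+r))·(1 − 0.035), i.e. B shrinks by the factor (1+r)·0.965 = 0.98237.
This holds for months 1–53. Entering month 54 the balance is €416.83; 3.5% of the post-interest balance is now below €15.00, so the flat €15.00 minimum applies from here.
From month 54 a fixed €15.00 at rate r clears €416.83 in 39 more payments. Total: 53 + 39 = 92 months.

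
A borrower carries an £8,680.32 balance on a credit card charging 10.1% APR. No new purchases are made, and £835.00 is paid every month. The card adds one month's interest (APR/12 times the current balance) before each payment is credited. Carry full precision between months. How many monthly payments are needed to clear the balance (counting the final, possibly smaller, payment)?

Monthly rate r = 10.1%/12 = 0.841667% = 0.00841667.
Recurrence: B ← B·(1+r) − £835.00.
Month 1: interest £73.06; balance after payment £7,918.38.
Month 2: interest £66.65; balance after payment £7,150.03.
Closed form: n = −ln(1 − rB₀/P)/ln(1+r) = −ln(0.9125)/ln(1.00842) ≈ 10.924, so the balance reaches zero during payment 11.

11 months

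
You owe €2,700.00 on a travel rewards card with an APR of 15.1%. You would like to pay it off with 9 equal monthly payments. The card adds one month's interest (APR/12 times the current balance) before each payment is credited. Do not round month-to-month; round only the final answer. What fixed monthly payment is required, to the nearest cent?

Monthly rate r = 15.1%/12 = 1.25833% = 0.0125833.
Level-payment amortization: P = B₀·r / (1 − (1+r)^(−n)) = 2700.00·0.0125833 / (1 − 1.01258^(−9)).
Denominator 1 − (1+r)^(−9) = 0.106441425.
P = 33.975 / 0.106441425 ≈ 319.19.

€319.19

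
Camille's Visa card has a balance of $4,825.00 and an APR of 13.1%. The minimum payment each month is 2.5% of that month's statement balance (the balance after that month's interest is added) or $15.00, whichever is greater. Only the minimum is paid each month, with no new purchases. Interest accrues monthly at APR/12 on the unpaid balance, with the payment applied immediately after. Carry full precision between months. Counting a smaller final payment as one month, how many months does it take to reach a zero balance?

Monthly rate r = 13.1%/12 = 1.09167% = 0.0109167.
While 2.5% of the post-interest balance exceeds $15.00, each month B ← (B·(1+r))·(1 − 0.025), i.e. B shrinks by the factor (1+r)·0.975 = 0.98564.
This holds for months 1–145. Entering month 146 the balance is $592.78; 2.5% of the post-interest balance is now below $15.00, so the flat $15.00 minimum applies from here.
From month 146 a fixed $15.00 at rate r clears $592.78 in 53 more payments. Total: 145 + 53 = 198 months.

198 months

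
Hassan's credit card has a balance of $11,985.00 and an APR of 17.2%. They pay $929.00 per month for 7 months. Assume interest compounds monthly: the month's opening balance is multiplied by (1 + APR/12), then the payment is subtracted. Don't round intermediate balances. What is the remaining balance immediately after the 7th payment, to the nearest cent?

Monthly rate r = 17.2%/12 = 1.43333% = 0.0143333.
Each month: B ← B·(1+r) − $929.00.
Month 1: interest $171.78; balance after payment $11,227.78.
Month 2: interest $160.93; balance after payment $10,459.72.
Month 3: interest $149.92; balance after payment $9,680.64.
Month 4: interest $138.76; balance after payment $8,890.40.
Month 5: interest $127.43; balance after payment $8,088.82.
Month 6: interest $115.94; balance after payment $7,275.76.
Month 7: interest $104.29; balance after payment $6,451.05.

$6,451.05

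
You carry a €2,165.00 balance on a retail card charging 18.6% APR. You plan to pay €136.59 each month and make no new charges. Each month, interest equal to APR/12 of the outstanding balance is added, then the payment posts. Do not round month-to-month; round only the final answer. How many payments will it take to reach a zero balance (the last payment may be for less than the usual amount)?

Monthly rate r = 18.6%/12 = 1.55% = 0.0155.
Recurrence: B ← B·(1+r) − €136.59.
Month 1: interest €33.56; balance after payment €2,061.97.
Month 2: interest €31.96; balance after payment €1,957.34.
Closed form: n = −ln(1 − rB₀/P)/ln(1+r) = −ln(0.75432)/ln(1.0155) ≈ 18.330, so the balance reaches zero during payment 19.

19 months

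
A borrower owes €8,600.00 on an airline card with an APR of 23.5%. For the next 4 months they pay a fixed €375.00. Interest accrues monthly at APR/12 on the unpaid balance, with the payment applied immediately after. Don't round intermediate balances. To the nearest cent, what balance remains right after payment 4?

€7,749.07

Monthly rate r = 23.5%/12 = 1.95833% = 0.0195833.
Each month: B ← B·(1+r) − €375.00.
Month 1: interest €168.42; balance after payment €8,393.42.
Month 2: interest €164.37; balance after payment €8,182.79.
Month 3: interest €160.25; balance after payment €7,968.03.
Month 4: interest €156.04; balance after payment €7,749.07.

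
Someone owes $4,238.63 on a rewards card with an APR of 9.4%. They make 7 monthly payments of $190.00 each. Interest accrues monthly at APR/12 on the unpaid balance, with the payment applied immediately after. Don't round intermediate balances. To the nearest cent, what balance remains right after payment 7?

$3,114.92

Monthly rate r = 9.4%/12 = 0.783333% = 0.00783333.
Each month: B ← B·(1+r) − $190.00.
Month 1: interest $33.20; balance after payment $4,081.83.
Month 2: interest $31.97; balance after payment $3,923.81.
Month 3: interest $30.74; balance after payment $3,764.54.
Month 4: interest $29.49; balance after payment $3,604.03.
Month 5: interest $28.23; balance after payment $3,442.26.
Month 6: interest $26.96; balance after payment $3,279.23.
Month 7: interest $25.69; balance after payment $3,114.92.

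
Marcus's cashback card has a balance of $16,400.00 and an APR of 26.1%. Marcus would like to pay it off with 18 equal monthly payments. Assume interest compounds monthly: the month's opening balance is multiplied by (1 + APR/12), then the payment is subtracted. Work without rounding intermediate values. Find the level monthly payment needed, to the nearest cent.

Monthly rate r = 26.1%/12 = 2.175% = 0.02175.
Level-payment amortization: P = B₀·r / (1 − (1+r)^(−n)) = 16400.00·0.02175 / (1 − 1.02175^(−18)).
Denominator 1 − (1+r)^(−18) = 0.321114762.
P = 356.7 / 0.321114762 ≈ 1110.82.

$1,110.82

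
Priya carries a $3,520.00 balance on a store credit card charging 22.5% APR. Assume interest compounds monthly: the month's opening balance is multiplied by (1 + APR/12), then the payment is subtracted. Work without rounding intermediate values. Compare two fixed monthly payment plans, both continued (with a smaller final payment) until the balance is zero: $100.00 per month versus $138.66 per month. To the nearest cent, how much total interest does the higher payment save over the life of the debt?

Monthly rate r = 22.5%/12 = 1.875% = 0.01875.
At $100.00/mo: n = ⌈−ln(1 − rB₀/P)/ln(1+r)⌉ = 59 payments (last $7.49); total interest = total paid − $3,520.00 = $2,287.49.
At $138.66/mo: 35 payments (last $109.47); total interest $1,303.91.
Interest saved = $2,287.49 − $1,303.91 = $983.58.

$983.58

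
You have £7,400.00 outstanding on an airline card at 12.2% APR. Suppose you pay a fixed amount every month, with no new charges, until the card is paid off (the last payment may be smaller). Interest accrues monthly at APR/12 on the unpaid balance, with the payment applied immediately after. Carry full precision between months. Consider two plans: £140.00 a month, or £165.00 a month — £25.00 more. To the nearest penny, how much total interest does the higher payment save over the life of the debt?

Monthly rate r = 12.2%/12 = 1.01667% = 0.0101667.
At £140.00/mo: n = ⌈−ln(1 − rB₀/P)/ln(1+r)⌉ = 77 payments (last £28.99); total interest = total paid − £7,400.00 = £3,268.99.
At £165.00/mo: 61 payments (last £29.68); total interest £2,529.68.
Interest saved = £3,268.99 − £2,529.68 = £739.31.

£739.31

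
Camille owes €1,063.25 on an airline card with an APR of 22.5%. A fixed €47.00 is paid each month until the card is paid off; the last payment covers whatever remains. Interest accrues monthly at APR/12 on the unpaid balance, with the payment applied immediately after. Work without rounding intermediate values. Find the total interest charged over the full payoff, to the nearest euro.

€333

Monthly rate r = 22.5%/12 = 1.875% = 0.01875.
Payoff takes n = ⌈−ln(1 − rB₀/P)/ln(1+r)⌉ = ⌈29.712⌉ = 30 payments; the last is €33.55.
Total paid = 29·€47.00 + €33.55 = €1,396.55.
Total interest = total paid − principal = €1,396.55 − €1,063.25 = €333.30.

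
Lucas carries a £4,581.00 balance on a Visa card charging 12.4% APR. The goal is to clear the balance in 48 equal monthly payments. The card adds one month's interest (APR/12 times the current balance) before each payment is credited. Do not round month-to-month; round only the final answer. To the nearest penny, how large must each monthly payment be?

£121.54

Monthly rate r = 12.4%/12 = 1.03333% = 0.0103333.
Level-payment amortization: P = B₀·r / (1 − (1+r)^(−n)) = 4581.00·0.0103333 / (1 − 1.01033^(−48)).
Denominator 1 − (1+r)^(−48) = 0.389486487.
P = 47.337 / 0.389486487 ≈ 121.54.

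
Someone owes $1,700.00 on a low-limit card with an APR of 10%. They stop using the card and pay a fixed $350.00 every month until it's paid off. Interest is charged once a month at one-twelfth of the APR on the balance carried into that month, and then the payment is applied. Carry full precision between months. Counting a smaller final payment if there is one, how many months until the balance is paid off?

5 payments

Monthly rate r = 10%/12 = 0.833333% = 0.00833333.
Recurrence: B ← B·(1+r) − $350.00.
Month 1: interest $14.17; balance after payment $1,364.17.
Month 2: interest $11.37; balance after payment $1,025.53.
Month 3: interest $8.55; balance after payment $684.08.
Month 4: interest $5.70; balance after payment $339.78.
Month 5: interest $2.83; balance after payment $0.00.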